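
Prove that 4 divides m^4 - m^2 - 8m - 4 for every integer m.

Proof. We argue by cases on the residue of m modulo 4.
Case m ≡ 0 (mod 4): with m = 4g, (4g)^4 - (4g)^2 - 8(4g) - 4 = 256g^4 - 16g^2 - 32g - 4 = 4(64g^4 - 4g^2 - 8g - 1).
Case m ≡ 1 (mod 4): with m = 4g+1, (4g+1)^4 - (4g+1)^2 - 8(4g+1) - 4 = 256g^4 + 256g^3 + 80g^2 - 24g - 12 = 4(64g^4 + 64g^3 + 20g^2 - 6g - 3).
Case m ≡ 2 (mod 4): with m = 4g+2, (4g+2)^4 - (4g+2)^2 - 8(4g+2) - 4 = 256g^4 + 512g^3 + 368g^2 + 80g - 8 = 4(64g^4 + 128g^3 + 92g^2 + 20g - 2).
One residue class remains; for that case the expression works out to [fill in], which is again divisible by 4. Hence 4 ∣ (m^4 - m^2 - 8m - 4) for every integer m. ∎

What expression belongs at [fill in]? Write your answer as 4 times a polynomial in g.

4(64g^4 + 192g^3 + 212g^2 + 94g + 11)

Only m ≡ 3 (mod 4) is unaccounted for. Put m = 4g+3:
(4g+3)^4 - (4g+3)^2 - 8(4g+3) - 4 expands to 256g^4 + 768g^3 + 848g^2 + 376g + 44,
and factoring out 4 leaves 4(64g^4 + 192g^3 + 212g^2 + 94g + 11).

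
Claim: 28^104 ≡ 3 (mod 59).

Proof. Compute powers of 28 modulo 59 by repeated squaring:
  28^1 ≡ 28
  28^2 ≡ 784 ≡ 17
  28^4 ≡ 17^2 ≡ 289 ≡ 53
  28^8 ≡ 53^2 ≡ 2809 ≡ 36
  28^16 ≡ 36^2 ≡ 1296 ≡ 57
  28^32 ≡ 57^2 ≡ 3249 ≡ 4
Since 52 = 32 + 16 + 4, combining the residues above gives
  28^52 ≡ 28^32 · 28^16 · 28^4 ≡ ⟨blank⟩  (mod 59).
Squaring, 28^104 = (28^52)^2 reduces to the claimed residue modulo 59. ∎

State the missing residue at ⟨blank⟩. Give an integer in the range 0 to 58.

Multiply the listed residues: 4 · 57 · 53 = 228 → 12084.
Reducing modulo 59: 12084 = 204·59 + 48, so 28^52 ≡ 48.

48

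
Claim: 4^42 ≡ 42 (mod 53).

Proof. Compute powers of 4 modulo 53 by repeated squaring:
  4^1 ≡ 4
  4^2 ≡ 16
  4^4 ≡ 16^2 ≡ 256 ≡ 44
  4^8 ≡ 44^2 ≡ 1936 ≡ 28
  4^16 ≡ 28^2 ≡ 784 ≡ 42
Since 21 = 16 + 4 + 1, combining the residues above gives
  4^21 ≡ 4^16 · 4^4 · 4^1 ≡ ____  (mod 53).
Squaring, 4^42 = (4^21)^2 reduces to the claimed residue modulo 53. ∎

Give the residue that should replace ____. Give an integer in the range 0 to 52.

4^16 · 4^4 · 4^1 ≡ 42 · 44 · 4 = 7392.
7392 mod 53 = 25, so 4^21 ≡ 25 (mod 53).

25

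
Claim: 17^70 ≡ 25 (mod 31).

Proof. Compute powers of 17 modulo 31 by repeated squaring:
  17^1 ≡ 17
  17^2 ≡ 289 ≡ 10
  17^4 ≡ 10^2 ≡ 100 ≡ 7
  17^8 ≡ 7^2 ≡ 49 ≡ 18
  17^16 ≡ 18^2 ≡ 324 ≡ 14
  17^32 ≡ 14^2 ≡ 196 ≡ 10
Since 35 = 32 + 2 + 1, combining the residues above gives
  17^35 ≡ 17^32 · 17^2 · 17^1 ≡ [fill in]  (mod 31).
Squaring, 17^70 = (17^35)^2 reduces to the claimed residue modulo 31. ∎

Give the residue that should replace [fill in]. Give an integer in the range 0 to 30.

26

Multiply the listed residues: 10 · 10 · 17 = 100 → 1700.
Reducing modulo 31: 1700 = 54·31 + 26, so 17^35 ≡ 26.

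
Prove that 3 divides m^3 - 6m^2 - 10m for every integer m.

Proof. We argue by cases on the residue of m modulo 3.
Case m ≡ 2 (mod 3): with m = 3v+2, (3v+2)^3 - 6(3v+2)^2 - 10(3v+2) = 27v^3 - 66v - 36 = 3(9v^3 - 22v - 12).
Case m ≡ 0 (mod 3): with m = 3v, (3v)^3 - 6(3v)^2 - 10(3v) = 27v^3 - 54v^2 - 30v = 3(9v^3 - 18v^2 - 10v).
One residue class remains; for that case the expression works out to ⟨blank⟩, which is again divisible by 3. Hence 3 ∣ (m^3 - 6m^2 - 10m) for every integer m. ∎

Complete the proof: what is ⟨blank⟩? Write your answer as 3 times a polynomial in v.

Only m ≡ 1 (mod 3) is unaccounted for. Put m = 3v+1:
(3v+1)^3 - 6(3v+1)^2 - 10(3v+1) expands to 27v^3 - 27v^2 - 57v - 15,
and factoring out 3 leaves 3(9v^3 - 9v^2 - 19v - 5).

3(9v^3 - 9v^2 - 19v - 5)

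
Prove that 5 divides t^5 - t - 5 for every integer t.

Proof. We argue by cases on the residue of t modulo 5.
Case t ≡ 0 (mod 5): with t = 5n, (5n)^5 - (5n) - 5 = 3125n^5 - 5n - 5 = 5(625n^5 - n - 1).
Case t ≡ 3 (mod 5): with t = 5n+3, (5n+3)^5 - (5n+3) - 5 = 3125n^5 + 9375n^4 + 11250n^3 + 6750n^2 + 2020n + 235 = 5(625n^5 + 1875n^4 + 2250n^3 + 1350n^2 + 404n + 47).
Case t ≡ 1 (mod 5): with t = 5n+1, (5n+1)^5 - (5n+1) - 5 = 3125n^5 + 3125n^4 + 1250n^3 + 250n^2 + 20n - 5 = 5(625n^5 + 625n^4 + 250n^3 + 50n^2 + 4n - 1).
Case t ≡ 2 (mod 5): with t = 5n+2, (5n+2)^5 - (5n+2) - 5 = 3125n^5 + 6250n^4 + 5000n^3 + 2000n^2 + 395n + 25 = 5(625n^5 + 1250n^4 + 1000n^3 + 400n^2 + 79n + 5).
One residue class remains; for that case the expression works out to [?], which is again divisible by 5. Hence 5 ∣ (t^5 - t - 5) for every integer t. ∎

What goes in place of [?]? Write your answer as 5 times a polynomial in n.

5(625n^5 + 2500n^4 + 4000n^3 + 3200n^2 + 1279n + 203)

Only t ≡ 4 (mod 5) is unaccounted for. Put t = 5n+4:
(5n+4)^5 - (5n+4) - 5 expands to 3125n^5 + 12500n^4 + 20000n^3 + 16000n^2 + 6395n + 1015,
and factoring out 5 leaves 5(625n^5 + 2500n^4 + 4000n^3 + 3200n^2 + 1279n + 203).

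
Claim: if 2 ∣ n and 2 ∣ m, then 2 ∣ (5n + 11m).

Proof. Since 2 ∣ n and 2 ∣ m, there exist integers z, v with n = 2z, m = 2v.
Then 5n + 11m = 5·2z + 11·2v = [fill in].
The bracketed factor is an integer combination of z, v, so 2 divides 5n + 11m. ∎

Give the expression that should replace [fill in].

2(11v + 5z)

Each term has a factor of 2: 5·2z + 11·2v = 2·(11v + 5z).
Since 11v + 5z is an integer, 2 ∣ (5n + 11m).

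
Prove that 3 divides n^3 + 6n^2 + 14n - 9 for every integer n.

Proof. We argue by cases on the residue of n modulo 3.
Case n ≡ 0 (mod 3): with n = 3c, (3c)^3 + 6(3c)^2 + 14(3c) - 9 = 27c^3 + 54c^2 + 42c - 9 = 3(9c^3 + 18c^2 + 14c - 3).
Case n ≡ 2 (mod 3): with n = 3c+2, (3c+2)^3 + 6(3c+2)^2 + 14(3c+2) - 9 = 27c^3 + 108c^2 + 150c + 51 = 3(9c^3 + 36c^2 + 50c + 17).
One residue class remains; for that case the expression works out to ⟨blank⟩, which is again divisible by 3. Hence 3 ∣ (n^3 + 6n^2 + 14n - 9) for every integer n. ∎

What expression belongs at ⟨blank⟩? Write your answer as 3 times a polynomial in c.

The residues treated are {0, 2}, so the missing case is n ≡ 1 (mod 3); write n = 3c+1.
Then (3c+1)^3 + 6(3c+1)^2 + 14(3c+1) - 9 = 27c^3 + 81c^2 + 87c + 12 = 3(9c^3 + 27c^2 + 29c + 4).

3(9c^3 + 27c^2 + 29c + 4)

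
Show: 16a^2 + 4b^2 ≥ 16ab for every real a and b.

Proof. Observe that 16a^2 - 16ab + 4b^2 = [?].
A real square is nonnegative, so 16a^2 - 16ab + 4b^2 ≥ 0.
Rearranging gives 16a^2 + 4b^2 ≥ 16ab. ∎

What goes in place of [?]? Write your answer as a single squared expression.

(4a - 2b)^2

16a^2 - 16ab + 4b^2 is a perfect-square trinomial: the outer terms are (4a)^2 and (2b)^2, and the cross term is -2·4a·2b.
So 16a^2 - 16ab + 4b^2 = (4a - 2b)^2 ≥ 0.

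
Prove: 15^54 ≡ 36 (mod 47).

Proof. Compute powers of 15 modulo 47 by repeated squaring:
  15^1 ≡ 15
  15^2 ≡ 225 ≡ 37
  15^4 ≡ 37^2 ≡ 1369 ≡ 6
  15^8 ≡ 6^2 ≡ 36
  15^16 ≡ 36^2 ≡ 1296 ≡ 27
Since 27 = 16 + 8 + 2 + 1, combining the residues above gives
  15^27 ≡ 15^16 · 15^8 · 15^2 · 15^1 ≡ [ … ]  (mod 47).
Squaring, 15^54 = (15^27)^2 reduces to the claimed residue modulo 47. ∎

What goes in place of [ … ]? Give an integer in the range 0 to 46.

Multiply the listed residues: 27 · 36 · 37 · 15 = 972 → 35964 → 539460.
Reducing modulo 47: 539460 = 11477·47 + 41, so 15^27 ≡ 41.

41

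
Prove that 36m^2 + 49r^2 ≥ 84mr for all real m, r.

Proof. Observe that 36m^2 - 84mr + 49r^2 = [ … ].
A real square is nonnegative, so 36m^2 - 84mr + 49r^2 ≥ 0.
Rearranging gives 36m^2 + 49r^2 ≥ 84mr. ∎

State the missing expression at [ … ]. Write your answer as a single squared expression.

The leading and trailing coefficients are 6^2 and 7^2, and 84 = 2·6·7, so the trinomial is (6m - 7r)^2.
Hence 36m^2 - 84mr + 49r^2 ≥ 0.

(6m - 7r)^2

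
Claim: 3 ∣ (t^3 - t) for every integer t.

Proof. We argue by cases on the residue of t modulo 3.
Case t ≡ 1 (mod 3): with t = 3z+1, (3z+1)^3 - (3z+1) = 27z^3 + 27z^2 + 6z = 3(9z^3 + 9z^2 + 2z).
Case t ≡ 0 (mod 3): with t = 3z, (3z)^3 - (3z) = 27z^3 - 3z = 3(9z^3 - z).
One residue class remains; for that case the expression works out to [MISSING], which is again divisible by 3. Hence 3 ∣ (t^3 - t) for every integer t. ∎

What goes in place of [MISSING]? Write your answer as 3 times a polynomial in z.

Only t ≡ 2 (mod 3) is unaccounted for. Put t = 3z+2:
(3z+2)^3 - (3z+2) expands to 27z^3 + 54z^2 + 33z + 6,
and factoring out 3 leaves 3(9z^3 + 18z^2 + 11z + 2).

3(9z^3 + 18z^2 + 11z + 2)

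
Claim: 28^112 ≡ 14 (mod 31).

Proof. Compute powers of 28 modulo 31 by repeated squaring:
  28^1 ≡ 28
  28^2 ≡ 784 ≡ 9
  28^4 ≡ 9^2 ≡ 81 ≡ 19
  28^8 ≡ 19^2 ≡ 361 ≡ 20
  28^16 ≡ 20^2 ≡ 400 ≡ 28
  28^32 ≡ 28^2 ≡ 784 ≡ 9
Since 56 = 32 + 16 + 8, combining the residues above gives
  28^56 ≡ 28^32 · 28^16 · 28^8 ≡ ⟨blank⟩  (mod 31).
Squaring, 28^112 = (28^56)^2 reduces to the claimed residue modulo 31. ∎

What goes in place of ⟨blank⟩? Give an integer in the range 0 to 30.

18

28^32 · 28^16 · 28^8 ≡ 9 · 28 · 20 = 5040.
5040 mod 31 = 18, so 28^56 ≡ 18 (mod 31).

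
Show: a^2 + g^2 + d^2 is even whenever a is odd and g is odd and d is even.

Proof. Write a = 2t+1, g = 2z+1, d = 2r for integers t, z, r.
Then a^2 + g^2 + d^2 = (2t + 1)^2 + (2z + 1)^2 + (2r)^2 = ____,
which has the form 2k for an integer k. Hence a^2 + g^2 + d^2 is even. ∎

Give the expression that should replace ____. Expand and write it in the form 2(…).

(2t + 1)^2 + (2z + 1)^2 + (2r)^2 = 4r^2 + 4t^2 + 4t + 4z^2 + 4z + 2
= 2(2r^2 + 2t^2 + 2t + 2z^2 + 2z + 1).
Since 2r^2 + 2t^2 + 2t + 2z^2 + 2z + 1 is an integer, the sum of squares is of the form 2k for an integer k.

2(2r^2 + 2t^2 + 2t + 2z^2 + 2z + 1)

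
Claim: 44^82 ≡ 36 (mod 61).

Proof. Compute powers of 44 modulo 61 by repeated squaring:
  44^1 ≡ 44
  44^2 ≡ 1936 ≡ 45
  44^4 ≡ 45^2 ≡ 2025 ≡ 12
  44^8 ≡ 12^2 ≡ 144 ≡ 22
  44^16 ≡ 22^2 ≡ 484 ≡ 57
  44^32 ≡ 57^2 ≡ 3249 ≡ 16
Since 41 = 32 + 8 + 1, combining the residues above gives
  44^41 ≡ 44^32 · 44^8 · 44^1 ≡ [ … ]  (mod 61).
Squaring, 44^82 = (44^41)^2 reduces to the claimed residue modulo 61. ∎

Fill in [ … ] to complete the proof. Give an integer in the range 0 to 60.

44^32 · 44^8 · 44^1 ≡ 16 · 22 · 44 = 15488.
15488 mod 61 = 55, so 44^41 ≡ 55 (mod 61).

55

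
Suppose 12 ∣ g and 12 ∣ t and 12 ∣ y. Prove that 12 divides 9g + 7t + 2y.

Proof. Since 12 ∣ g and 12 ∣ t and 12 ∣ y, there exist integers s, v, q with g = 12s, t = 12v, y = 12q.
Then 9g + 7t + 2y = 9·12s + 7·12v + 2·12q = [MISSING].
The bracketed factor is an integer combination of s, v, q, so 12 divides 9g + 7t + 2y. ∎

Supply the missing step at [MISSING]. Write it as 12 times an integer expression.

12(2q + 9s + 7v)

Each term has a factor of 12: 9·12s + 7·12v + 2·12q = 12·(2q + 9s + 7v).
Since 2q + 9s + 7v is an integer, 12 ∣ (9g + 7t + 2y).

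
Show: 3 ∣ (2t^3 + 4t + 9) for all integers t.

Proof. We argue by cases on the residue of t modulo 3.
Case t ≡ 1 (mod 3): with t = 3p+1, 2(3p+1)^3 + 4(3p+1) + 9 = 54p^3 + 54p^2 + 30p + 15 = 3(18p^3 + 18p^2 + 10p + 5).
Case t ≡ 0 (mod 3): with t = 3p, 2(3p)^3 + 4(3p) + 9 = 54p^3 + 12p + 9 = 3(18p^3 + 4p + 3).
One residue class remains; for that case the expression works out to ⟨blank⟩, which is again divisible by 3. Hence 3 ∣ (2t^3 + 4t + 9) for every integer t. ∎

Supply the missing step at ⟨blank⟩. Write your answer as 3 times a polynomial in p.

Only t ≡ 2 (mod 3) is unaccounted for. Put t = 3p+2:
2(3p+2)^3 + 4(3p+2) + 9 expands to 54p^3 + 108p^2 + 84p + 33,
and factoring out 3 leaves 3(18p^3 + 36p^2 + 28p + 11).

3(18p^3 + 36p^2 + 28p + 11)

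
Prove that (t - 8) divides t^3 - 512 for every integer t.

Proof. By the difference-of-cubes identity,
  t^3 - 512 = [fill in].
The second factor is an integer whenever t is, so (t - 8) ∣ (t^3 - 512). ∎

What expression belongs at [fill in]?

a^3 - b^3 = (a - b)(a^2 + ab + b^2). With a = t, b = 8:
t^3 - 512 = (t - 8)(t^2 + 8t + 64).

(t - 8)(t^2 + 8t + 64)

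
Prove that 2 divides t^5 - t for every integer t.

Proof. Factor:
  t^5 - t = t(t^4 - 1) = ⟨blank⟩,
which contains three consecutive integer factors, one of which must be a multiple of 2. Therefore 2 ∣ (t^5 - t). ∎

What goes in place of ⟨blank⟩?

t^4 - 1 = (t^2 - 1)(t^2 + 1), and t^2 - 1 = (t-1)(t+1).
So t(t^4 - 1) = (t - 1)t(t + 1)(t^2 + 1).

(t - 1)t(t + 1)(t^2 + 1)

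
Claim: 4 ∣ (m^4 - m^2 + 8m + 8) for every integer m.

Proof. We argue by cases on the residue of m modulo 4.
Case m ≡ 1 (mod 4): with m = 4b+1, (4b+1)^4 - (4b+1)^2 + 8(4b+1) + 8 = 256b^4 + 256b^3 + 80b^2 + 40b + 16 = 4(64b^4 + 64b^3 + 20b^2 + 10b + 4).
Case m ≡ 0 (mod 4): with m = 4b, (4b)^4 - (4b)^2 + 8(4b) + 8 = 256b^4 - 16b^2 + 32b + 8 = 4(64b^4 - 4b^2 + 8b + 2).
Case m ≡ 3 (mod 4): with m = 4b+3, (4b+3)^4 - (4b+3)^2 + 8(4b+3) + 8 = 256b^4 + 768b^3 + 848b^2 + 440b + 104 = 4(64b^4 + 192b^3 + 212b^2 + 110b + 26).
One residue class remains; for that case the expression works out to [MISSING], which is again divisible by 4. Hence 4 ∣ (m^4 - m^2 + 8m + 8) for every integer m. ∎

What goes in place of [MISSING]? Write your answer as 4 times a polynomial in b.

4(64b^4 + 128b^3 + 92b^2 + 36b + 9)

The residues treated are {1, 0, 3}, so the missing case is m ≡ 2 (mod 4); write m = 4b+2.
Then (4b+2)^4 - (4b+2)^2 + 8(4b+2) + 8 = 256b^4 + 512b^3 + 368b^2 + 144b + 36 = 4(64b^4 + 128b^3 + 92b^2 + 36b + 9).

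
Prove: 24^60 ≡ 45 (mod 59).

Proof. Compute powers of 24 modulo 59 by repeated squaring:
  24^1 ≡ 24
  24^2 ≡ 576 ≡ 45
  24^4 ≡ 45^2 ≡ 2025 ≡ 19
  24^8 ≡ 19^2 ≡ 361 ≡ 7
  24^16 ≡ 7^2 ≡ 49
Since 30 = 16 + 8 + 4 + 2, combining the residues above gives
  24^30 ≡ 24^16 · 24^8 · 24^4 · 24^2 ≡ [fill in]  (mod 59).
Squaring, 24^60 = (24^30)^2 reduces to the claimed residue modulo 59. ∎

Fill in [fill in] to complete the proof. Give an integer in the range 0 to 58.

24^16 · 24^8 · 24^4 · 24^2 ≡ 49 · 7 · 19 · 45 = 293265.
293265 mod 59 = 35, so 24^30 ≡ 35 (mod 59).

35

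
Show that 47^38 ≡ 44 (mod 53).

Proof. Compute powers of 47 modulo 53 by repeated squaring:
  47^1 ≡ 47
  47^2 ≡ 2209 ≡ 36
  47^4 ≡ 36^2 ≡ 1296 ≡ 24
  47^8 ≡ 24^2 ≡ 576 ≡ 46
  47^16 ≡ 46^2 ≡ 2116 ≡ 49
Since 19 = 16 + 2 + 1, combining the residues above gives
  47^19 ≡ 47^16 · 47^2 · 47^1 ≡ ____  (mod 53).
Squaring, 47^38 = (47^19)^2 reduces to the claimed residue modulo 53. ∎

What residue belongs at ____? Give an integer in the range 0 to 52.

16

47^16 · 47^2 · 47^1 ≡ 49 · 36 · 47 = 82908.
82908 mod 53 = 16, so 47^19 ≡ 16 (mod 53).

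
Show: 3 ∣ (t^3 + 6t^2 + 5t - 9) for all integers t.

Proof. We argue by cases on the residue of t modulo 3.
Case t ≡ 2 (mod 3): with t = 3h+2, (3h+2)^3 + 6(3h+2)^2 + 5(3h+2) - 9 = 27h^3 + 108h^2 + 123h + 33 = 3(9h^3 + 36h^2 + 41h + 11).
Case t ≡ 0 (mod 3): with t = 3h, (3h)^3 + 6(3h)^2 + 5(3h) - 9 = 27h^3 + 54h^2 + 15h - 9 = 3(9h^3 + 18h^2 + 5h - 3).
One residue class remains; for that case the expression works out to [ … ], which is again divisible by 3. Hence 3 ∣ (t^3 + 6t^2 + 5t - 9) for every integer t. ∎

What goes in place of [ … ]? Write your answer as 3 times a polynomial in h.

3(9h^3 + 27h^2 + 20h + 1)

Only t ≡ 1 (mod 3) is unaccounted for. Put t = 3h+1:
(3h+1)^3 + 6(3h+1)^2 + 5(3h+1) - 9 expands to 27h^3 + 81h^2 + 60h + 3,
and factoring out 3 leaves 3(9h^3 + 27h^2 + 20h + 1).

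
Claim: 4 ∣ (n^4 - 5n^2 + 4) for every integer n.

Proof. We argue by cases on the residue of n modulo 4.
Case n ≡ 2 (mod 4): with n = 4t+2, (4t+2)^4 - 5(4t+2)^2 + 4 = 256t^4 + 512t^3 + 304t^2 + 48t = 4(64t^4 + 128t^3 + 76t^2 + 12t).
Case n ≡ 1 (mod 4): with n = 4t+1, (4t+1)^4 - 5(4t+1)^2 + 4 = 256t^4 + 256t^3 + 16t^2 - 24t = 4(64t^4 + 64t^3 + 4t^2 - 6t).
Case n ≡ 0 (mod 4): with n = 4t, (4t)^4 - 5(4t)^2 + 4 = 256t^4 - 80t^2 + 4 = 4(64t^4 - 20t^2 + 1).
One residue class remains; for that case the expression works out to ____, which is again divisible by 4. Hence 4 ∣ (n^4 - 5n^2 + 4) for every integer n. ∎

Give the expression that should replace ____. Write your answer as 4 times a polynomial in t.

4(64t^4 + 192t^3 + 196t^2 + 78t + 10)

The residues treated are {2, 1, 0}, so the missing case is n ≡ 3 (mod 4); write n = 4t+3.
Then (4t+3)^4 - 5(4t+3)^2 + 4 = 256t^4 + 768t^3 + 784t^2 + 312t + 40 = 4(64t^4 + 192t^3 + 196t^2 + 78t + 10).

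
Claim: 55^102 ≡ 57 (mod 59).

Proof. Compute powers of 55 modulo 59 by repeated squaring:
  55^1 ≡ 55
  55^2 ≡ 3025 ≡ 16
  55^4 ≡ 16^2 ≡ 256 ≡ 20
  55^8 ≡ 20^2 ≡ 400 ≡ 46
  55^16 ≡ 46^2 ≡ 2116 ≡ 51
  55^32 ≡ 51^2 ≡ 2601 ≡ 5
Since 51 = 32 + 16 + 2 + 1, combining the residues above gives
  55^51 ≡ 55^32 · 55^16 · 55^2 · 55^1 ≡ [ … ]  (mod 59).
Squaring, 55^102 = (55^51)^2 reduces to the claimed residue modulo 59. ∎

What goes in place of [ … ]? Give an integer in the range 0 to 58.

Multiply the listed residues: 5 · 51 · 16 · 55 = 255 → 4080 → 224400.
Reducing modulo 59: 224400 = 3803·59 + 23, so 55^51 ≡ 23.

23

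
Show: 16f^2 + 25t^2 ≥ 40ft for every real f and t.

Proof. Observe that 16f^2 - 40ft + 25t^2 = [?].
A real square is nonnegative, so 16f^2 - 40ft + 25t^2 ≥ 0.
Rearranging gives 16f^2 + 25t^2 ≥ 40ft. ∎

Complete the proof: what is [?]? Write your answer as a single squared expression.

(4f - 5t)^2

The leading and trailing coefficients are 4^2 and 5^2, and 40 = 2·4·5, so the trinomial is (4f - 5t)^2.
Hence 16f^2 - 40ft + 25t^2 ≥ 0.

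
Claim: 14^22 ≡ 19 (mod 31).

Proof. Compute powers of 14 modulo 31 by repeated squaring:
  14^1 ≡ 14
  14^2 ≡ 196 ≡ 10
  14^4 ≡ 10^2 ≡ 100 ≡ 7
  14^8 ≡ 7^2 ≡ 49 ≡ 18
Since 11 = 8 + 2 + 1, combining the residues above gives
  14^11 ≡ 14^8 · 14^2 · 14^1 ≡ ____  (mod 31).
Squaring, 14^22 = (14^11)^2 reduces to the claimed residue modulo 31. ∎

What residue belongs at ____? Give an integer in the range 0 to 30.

14^8 · 14^2 · 14^1 ≡ 18 · 10 · 14 = 2520.
2520 mod 31 = 9, so 14^11 ≡ 9 (mod 31).

9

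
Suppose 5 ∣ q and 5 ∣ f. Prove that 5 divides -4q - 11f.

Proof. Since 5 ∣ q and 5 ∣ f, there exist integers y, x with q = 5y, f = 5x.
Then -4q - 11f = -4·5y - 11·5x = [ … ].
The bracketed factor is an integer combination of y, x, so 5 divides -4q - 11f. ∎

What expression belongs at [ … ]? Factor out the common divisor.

Each term has a factor of 5: -4·5y - 11·5x = 5·(-11x - 4y).
Since -11x - 4y is an integer, 5 ∣ (-4q - 11f).

5(-11x - 4y)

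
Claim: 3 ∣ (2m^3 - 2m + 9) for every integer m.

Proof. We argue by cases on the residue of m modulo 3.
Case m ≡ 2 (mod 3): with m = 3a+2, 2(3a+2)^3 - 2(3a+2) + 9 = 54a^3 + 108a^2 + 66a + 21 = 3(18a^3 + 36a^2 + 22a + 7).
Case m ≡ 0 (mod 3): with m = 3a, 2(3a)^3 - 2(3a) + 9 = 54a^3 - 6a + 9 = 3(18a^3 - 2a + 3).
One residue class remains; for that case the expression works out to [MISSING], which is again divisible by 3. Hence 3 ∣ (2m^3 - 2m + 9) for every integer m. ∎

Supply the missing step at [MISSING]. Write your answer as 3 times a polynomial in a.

The residues treated are {2, 0}, so the missing case is m ≡ 1 (mod 3); write m = 3a+1.
Then 2(3a+1)^3 - 2(3a+1) + 9 = 54a^3 + 54a^2 + 12a + 9 = 3(18a^3 + 18a^2 + 4a + 3).

3(18a^3 + 18a^2 + 4a + 3)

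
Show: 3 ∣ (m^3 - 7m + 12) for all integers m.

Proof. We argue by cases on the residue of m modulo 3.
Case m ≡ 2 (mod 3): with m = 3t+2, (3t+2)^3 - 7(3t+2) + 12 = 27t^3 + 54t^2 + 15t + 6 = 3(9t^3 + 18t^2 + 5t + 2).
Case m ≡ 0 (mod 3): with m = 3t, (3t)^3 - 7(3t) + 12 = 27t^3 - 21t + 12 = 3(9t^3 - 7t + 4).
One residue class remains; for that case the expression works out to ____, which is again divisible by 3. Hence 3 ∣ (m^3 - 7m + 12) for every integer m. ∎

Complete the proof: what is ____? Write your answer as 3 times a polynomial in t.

The residues treated are {2, 0}, so the missing case is m ≡ 1 (mod 3); write m = 3t+1.
Then (3t+1)^3 - 7(3t+1) + 12 = 27t^3 + 27t^2 - 12t + 6 = 3(9t^3 + 9t^2 - 4t + 2).

3(9t^3 + 9t^2 - 4t + 2)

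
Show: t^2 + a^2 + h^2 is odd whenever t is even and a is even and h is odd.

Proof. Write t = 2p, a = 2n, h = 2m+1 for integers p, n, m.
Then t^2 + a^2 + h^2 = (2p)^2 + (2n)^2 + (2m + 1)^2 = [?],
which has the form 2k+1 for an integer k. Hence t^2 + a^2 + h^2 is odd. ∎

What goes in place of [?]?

2(2m^2 + 2m + 2n^2 + 2p^2) + 1

(2p)^2 + (2n)^2 + (2m + 1)^2 = 4m^2 + 4m + 4n^2 + 4p^2 + 1
= 2(2m^2 + 2m + 2n^2 + 2p^2) + 1.
Since 2m^2 + 2m + 2n^2 + 2p^2 is an integer, the sum of squares is of the form 2k+1 for an integer k.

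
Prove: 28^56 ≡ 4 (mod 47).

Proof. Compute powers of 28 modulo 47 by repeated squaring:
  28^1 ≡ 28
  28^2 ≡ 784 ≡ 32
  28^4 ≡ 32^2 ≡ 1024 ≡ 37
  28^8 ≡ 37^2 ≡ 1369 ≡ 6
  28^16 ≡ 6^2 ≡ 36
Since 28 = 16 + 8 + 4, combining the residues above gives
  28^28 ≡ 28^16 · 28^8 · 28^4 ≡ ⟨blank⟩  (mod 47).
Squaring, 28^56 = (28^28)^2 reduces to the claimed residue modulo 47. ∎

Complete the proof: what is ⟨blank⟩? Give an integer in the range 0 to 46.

2

28^16 · 28^8 · 28^4 ≡ 36 · 6 · 37 = 7992.
7992 mod 47 = 2, so 28^28 ≡ 2 (mod 47).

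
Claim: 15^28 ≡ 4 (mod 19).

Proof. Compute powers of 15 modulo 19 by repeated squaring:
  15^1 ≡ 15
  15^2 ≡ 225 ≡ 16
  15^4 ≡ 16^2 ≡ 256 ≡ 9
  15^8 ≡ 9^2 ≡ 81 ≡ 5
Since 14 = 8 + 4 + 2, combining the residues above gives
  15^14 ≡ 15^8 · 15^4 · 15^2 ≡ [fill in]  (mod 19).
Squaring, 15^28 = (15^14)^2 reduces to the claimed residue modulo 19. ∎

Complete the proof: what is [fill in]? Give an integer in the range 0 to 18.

Multiply the listed residues: 5 · 9 · 16 = 45 → 720.
Reducing modulo 19: 720 = 37·19 + 17, so 15^14 ≡ 17.

17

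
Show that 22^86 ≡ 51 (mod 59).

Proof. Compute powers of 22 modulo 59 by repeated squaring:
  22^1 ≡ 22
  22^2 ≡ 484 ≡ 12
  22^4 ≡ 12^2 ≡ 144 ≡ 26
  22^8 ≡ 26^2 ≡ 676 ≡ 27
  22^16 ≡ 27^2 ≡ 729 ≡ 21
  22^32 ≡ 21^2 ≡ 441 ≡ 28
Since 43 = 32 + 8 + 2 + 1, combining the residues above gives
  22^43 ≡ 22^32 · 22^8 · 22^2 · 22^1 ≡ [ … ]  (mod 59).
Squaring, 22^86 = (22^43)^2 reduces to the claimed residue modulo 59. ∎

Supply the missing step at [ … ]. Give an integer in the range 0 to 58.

Multiply the listed residues: 28 · 27 · 12 · 22 = 756 → 9072 → 199584.
Reducing modulo 59: 199584 = 3382·59 + 46, so 22^43 ≡ 46.

46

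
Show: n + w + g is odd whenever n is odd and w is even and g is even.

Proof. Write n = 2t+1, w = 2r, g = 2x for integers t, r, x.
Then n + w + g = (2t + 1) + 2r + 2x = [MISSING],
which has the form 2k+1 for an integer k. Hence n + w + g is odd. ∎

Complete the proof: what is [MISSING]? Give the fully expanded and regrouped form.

2(r + t + x) + 1

Expanding: (2t + 1) + 2r + 2x = 2r + 2t + 2x + 1.
Every term except the constant is even, so this is 2(r + t + x) + 1,
and r + t + x ∈ ℤ gives the required form.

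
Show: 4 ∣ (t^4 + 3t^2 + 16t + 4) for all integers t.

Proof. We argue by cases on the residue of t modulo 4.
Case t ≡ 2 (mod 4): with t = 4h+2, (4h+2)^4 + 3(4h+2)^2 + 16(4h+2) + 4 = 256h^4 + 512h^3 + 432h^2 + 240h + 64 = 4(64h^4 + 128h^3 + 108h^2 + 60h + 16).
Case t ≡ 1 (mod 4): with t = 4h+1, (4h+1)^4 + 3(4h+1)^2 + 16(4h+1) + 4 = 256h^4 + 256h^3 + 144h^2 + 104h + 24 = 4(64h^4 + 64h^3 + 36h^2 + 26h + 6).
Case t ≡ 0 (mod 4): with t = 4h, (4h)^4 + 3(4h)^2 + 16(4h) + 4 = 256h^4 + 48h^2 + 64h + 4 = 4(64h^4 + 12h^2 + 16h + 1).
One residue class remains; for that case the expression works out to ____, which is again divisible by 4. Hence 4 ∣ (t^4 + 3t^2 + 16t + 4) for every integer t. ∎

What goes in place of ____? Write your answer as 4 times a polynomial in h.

4(64h^4 + 192h^3 + 228h^2 + 142h + 40)

Only t ≡ 3 (mod 4) is unaccounted for. Put t = 4h+3:
(4h+3)^4 + 3(4h+3)^2 + 16(4h+3) + 4 expands to 256h^4 + 768h^3 + 912h^2 + 568h + 160,
and factoring out 4 leaves 4(64h^4 + 192h^3 + 228h^2 + 142h + 40).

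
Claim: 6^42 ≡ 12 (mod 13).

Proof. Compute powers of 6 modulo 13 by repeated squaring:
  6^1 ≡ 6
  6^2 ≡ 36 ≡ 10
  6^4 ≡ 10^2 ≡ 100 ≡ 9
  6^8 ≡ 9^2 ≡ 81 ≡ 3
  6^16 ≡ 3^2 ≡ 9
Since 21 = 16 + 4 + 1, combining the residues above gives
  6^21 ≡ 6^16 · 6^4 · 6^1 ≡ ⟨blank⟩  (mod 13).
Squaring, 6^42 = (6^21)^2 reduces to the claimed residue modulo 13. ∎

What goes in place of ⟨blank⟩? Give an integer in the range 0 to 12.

5

6^16 · 6^4 · 6^1 ≡ 9 · 9 · 6 = 486.
486 mod 13 = 5, so 6^21 ≡ 5 (mod 13).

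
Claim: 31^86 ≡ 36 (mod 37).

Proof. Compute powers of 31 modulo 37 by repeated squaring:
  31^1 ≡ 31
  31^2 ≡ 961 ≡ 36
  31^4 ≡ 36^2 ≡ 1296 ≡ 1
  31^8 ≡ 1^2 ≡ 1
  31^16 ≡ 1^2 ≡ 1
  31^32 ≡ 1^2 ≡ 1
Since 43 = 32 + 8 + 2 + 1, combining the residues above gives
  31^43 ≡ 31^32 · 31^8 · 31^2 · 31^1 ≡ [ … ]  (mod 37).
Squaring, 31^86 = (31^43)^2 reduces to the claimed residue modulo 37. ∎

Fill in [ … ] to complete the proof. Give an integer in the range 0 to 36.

6

31^32 · 31^8 · 31^2 · 31^1 ≡ 1 · 1 · 36 · 31 = 1116.
1116 mod 37 = 6, so 31^43 ≡ 6 (mod 37).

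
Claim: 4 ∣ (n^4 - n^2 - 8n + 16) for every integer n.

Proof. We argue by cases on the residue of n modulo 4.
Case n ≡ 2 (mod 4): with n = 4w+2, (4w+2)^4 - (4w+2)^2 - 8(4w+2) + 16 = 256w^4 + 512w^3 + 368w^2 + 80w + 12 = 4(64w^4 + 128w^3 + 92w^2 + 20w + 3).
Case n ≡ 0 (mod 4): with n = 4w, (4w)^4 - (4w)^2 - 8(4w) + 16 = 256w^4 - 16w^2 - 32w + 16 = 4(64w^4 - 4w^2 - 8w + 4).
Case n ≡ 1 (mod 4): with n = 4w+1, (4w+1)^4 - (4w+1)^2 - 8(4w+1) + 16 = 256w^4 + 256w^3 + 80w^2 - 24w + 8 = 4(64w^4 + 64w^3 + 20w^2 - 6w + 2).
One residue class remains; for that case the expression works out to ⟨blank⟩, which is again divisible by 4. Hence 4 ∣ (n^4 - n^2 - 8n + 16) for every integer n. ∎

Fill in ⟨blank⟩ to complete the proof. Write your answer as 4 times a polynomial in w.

4(64w^4 + 192w^3 + 212w^2 + 94w + 16)

Only n ≡ 3 (mod 4) is unaccounted for. Put n = 4w+3:
(4w+3)^4 - (4w+3)^2 - 8(4w+3) + 16 expands to 256w^4 + 768w^3 + 848w^2 + 376w + 64,
and factoring out 4 leaves 4(64w^4 + 192w^3 + 212w^2 + 94w + 16).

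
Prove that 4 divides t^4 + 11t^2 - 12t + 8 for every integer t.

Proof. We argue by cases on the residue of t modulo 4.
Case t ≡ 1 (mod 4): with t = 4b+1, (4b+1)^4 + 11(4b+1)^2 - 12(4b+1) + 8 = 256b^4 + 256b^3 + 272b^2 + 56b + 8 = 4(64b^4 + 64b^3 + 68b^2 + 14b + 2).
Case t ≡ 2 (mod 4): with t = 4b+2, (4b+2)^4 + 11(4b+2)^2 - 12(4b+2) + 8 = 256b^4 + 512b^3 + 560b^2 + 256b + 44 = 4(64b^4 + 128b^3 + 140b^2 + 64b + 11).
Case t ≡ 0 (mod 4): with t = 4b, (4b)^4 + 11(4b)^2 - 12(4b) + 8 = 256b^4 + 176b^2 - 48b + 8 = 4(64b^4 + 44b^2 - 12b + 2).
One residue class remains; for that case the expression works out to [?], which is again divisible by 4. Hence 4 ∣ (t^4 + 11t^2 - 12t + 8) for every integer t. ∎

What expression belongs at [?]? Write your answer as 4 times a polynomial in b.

The residues treated are {1, 2, 0}, so the missing case is t ≡ 3 (mod 4); write t = 4b+3.
Then (4b+3)^4 + 11(4b+3)^2 - 12(4b+3) + 8 = 256b^4 + 768b^3 + 1040b^2 + 648b + 152 = 4(64b^4 + 192b^3 + 260b^2 + 162b + 38).

4(64b^4 + 192b^3 + 260b^2 + 162b + 38)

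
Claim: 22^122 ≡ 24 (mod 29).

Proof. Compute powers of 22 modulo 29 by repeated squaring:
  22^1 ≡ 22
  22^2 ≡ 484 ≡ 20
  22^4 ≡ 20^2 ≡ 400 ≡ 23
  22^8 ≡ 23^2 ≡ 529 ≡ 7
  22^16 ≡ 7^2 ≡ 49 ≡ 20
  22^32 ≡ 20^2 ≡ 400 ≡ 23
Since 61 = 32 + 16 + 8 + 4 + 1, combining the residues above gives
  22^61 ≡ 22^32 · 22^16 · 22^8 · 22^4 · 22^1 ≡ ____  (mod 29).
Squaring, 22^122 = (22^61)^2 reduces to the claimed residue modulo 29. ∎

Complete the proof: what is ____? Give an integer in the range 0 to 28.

13

Multiply the listed residues: 23 · 20 · 7 · 23 · 22 = 460 → 3220 → 74060 → 1629320.
Reducing modulo 29: 1629320 = 56183·29 + 13, so 22^61 ≡ 13.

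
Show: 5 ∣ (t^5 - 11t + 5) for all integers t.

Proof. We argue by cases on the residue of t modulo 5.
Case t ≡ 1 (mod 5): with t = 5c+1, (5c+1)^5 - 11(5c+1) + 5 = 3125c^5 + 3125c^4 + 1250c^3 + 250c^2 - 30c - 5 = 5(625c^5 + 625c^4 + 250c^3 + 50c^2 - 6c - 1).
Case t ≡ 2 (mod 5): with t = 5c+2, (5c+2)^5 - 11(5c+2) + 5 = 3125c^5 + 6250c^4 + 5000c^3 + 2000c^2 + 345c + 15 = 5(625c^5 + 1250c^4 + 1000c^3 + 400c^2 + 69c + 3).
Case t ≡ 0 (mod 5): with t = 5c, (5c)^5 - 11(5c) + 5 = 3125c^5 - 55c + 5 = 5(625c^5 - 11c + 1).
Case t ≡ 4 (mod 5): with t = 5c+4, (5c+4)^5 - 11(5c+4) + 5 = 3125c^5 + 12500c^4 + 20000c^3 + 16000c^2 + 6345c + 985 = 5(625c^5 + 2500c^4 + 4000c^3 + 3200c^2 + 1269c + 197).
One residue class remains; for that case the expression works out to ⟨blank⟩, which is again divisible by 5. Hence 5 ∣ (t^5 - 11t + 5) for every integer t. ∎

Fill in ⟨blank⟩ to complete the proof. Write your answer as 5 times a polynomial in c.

5(625c^5 + 1875c^4 + 2250c^3 + 1350c^2 + 394c + 43)

Only t ≡ 3 (mod 5) is unaccounted for. Put t = 5c+3:
(5c+3)^5 - 11(5c+3) + 5 expands to 3125c^5 + 9375c^4 + 11250c^3 + 6750c^2 + 1970c + 215,
and factoring out 5 leaves 5(625c^5 + 1875c^4 + 2250c^3 + 1350c^2 + 394c + 43).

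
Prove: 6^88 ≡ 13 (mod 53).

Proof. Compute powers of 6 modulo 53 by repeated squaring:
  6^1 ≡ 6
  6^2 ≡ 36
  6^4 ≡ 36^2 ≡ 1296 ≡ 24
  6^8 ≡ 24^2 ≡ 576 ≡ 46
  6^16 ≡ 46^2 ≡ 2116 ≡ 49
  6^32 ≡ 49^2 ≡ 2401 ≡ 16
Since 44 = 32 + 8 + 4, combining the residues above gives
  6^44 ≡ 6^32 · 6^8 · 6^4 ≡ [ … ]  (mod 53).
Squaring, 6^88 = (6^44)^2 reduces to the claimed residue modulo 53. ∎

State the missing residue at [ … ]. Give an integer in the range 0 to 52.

15

Multiply the listed residues: 16 · 46 · 24 = 736 → 17664.
Reducing modulo 53: 17664 = 333·53 + 15, so 6^44 ≡ 15.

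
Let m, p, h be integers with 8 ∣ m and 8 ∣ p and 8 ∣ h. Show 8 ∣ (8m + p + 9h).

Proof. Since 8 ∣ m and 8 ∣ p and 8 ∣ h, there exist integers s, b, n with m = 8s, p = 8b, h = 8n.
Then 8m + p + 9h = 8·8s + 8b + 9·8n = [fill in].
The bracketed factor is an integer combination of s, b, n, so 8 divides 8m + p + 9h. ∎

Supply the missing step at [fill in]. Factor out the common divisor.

8(b + 9n + 8s)

Each term has a factor of 8: 8·8s + 8b + 9·8n = 8·(b + 9n + 8s).
Since b + 9n + 8s is an integer, 8 ∣ (8m + p + 9h).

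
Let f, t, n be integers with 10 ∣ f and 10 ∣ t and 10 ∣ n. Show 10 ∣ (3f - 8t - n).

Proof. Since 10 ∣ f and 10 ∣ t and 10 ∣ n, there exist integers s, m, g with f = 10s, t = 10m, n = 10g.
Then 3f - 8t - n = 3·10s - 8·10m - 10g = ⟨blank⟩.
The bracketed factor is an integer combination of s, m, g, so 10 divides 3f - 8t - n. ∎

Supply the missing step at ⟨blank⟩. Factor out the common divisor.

10(-g - 8m + 3s)

Pull the common 10 out of every term: 3·10s - 8·10m - 10g = 10(-g - 8m + 3s).
-g - 8m + 3s is an integer, which exhibits the divisibility.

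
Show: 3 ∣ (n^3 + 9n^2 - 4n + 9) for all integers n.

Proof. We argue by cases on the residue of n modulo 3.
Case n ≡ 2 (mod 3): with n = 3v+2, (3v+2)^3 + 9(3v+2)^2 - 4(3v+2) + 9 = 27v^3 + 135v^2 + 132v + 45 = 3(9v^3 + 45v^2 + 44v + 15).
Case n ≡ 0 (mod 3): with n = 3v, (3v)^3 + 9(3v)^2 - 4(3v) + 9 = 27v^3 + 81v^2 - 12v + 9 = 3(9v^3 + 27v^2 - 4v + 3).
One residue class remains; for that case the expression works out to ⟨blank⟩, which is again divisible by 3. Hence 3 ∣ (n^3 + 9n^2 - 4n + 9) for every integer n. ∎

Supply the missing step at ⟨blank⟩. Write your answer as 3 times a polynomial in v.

3(9v^3 + 36v^2 + 17v + 5)

Only n ≡ 1 (mod 3) is unaccounted for. Put n = 3v+1:
(3v+1)^3 + 9(3v+1)^2 - 4(3v+1) + 9 expands to 27v^3 + 108v^2 + 51v + 15,
and factoring out 3 leaves 3(9v^3 + 36v^2 + 17v + 5).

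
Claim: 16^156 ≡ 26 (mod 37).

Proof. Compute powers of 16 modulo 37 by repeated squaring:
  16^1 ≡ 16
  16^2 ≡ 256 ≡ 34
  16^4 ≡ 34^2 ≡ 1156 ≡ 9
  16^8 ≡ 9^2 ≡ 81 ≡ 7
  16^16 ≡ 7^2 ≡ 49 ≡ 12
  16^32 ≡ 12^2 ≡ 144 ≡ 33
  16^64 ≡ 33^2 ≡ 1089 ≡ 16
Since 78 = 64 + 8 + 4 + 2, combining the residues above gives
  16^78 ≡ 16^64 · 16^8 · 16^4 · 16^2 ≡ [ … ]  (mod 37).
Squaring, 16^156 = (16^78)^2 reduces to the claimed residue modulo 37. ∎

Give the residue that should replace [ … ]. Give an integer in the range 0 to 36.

10

Multiply the listed residues: 16 · 7 · 9 · 34 = 112 → 1008 → 34272.
Reducing modulo 37: 34272 = 926·37 + 10, so 16^78 ≡ 10.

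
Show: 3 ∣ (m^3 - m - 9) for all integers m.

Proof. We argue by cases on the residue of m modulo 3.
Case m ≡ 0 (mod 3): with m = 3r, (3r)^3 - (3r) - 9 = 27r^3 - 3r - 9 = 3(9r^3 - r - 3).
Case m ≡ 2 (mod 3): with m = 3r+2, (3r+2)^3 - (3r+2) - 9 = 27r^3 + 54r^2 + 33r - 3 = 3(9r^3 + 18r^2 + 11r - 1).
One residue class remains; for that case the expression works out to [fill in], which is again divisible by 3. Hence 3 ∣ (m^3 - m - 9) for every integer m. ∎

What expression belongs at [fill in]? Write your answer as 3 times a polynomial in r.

Only m ≡ 1 (mod 3) is unaccounted for. Put m = 3r+1:
(3r+1)^3 - (3r+1) - 9 expands to 27r^3 + 27r^2 + 6r - 9,
and factoring out 3 leaves 3(9r^3 + 9r^2 + 2r - 3).

3(9r^3 + 9r^2 + 2r - 3)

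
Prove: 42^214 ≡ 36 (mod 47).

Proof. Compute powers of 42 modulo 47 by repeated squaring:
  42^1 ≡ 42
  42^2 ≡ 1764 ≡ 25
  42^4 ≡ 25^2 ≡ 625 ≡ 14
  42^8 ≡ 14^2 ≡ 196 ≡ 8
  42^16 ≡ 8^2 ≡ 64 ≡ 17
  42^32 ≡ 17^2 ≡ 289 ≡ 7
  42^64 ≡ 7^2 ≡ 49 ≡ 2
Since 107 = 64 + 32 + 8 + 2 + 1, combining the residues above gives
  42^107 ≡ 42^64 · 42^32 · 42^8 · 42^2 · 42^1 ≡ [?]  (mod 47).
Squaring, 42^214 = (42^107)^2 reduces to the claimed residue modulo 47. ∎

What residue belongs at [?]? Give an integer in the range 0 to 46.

Multiply the listed residues: 2 · 7 · 8 · 25 · 42 = 14 → 112 → 2800 → 117600.
Reducing modulo 47: 117600 = 2502·47 + 6, so 42^107 ≡ 6.

6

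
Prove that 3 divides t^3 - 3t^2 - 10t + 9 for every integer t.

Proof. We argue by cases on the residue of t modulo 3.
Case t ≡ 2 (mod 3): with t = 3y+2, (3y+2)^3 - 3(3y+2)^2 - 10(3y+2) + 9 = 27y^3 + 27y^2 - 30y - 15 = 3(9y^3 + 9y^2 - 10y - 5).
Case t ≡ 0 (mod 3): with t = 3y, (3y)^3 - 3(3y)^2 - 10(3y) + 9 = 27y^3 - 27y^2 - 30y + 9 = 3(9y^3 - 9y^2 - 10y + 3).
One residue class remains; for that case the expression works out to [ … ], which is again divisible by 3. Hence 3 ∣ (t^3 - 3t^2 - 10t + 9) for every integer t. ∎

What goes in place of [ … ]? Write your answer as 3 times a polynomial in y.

3(9y^3 - 13y - 1)

The residues treated are {2, 0}, so the missing case is t ≡ 1 (mod 3); write t = 3y+1.
Then (3y+1)^3 - 3(3y+1)^2 - 10(3y+1) + 9 = 27y^3 - 39y - 3 = 3(9y^3 - 13y - 1).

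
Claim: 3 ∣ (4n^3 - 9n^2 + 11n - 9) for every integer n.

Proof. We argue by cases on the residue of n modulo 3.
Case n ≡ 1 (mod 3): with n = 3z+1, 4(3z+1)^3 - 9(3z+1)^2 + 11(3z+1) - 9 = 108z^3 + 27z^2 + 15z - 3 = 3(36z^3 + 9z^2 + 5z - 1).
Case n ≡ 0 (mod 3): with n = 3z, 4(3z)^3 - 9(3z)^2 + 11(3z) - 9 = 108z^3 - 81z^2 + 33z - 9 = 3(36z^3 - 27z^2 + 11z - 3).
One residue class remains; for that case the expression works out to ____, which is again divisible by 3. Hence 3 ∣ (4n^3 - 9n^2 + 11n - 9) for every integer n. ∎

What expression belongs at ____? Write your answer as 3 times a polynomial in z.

Only n ≡ 2 (mod 3) is unaccounted for. Put n = 3z+2:
4(3z+2)^3 - 9(3z+2)^2 + 11(3z+2) - 9 expands to 108z^3 + 135z^2 + 69z + 9,
and factoring out 3 leaves 3(36z^3 + 45z^2 + 23z + 3).

3(36z^3 + 45z^2 + 23z + 3)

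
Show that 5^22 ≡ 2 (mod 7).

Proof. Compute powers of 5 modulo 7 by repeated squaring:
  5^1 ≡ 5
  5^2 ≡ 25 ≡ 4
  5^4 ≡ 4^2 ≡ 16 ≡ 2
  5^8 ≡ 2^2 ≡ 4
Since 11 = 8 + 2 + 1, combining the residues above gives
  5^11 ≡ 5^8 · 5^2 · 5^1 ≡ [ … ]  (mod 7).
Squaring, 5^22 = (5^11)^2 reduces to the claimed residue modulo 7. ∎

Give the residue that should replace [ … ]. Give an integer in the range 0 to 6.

5^8 · 5^2 · 5^1 ≡ 4 · 4 · 5 = 80.
80 mod 7 = 3, so 5^11 ≡ 3 (mod 7).

3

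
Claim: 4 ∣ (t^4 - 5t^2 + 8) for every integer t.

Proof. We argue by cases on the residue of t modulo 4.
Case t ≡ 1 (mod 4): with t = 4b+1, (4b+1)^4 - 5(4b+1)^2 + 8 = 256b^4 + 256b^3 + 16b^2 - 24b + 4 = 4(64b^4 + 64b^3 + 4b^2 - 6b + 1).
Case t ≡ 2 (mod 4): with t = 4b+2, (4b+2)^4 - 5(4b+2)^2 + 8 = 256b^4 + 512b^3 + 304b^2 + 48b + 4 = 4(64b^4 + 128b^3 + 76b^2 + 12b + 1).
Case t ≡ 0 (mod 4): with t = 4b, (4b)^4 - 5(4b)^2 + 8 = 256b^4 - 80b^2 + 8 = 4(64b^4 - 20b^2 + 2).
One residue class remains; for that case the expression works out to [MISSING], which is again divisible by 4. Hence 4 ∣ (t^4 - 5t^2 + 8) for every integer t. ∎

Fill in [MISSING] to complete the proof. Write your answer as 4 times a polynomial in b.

4(64b^4 + 192b^3 + 196b^2 + 78b + 11)

The residues treated are {1, 2, 0}, so the missing case is t ≡ 3 (mod 4); write t = 4b+3.
Then (4b+3)^4 - 5(4b+3)^2 + 8 = 256b^4 + 768b^3 + 784b^2 + 312b + 44 = 4(64b^4 + 192b^3 + 196b^2 + 78b + 11).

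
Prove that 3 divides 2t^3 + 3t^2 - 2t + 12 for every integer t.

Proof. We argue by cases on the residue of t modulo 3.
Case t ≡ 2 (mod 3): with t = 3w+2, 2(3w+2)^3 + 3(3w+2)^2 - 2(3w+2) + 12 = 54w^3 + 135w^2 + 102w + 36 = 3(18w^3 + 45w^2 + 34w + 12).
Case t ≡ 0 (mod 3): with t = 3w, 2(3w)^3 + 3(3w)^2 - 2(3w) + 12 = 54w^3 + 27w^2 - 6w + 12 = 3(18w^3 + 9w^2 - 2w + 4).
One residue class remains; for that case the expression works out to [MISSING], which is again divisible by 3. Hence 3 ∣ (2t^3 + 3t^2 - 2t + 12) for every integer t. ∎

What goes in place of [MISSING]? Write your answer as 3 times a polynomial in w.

3(18w^3 + 27w^2 + 10w + 5)

The residues treated are {2, 0}, so the missing case is t ≡ 1 (mod 3); write t = 3w+1.
Then 2(3w+1)^3 + 3(3w+1)^2 - 2(3w+1) + 12 = 54w^3 + 81w^2 + 30w + 15 = 3(18w^3 + 27w^2 + 10w + 5).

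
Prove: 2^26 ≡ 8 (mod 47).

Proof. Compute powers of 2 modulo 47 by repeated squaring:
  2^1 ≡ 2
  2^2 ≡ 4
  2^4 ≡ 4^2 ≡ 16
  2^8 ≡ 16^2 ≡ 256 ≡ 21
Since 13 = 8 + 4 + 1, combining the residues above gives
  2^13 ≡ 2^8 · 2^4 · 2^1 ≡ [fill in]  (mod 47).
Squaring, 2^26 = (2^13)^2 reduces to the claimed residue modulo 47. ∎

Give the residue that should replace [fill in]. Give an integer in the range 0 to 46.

Multiply the listed residues: 21 · 16 · 2 = 336 → 672.
Reducing modulo 47: 672 = 14·47 + 14, so 2^13 ≡ 14.

14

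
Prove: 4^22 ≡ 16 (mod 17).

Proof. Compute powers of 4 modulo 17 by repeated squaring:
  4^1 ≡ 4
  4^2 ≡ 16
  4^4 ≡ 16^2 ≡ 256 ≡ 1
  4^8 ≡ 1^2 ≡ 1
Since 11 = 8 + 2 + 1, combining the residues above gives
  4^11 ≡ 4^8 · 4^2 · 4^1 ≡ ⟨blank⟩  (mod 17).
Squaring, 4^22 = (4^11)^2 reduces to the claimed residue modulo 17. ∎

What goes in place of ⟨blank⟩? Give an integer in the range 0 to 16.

4^8 · 4^2 · 4^1 ≡ 1 · 16 · 4 = 64.
64 mod 17 = 13, so 4^11 ≡ 13 (mod 17).

13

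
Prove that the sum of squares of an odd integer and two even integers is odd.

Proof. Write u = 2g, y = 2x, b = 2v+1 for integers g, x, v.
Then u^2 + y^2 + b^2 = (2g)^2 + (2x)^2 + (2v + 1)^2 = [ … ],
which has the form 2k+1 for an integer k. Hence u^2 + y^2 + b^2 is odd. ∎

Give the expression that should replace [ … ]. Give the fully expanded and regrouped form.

2(2g^2 + 2v^2 + 2v + 2x^2) + 1

(2g)^2 + (2x)^2 + (2v + 1)^2 = 4g^2 + 4v^2 + 4v + 4x^2 + 1
= 2(2g^2 + 2v^2 + 2v + 2x^2) + 1.
Since 2g^2 + 2v^2 + 2v + 2x^2 is an integer, the sum of squares is of the form 2k+1 for an integer k.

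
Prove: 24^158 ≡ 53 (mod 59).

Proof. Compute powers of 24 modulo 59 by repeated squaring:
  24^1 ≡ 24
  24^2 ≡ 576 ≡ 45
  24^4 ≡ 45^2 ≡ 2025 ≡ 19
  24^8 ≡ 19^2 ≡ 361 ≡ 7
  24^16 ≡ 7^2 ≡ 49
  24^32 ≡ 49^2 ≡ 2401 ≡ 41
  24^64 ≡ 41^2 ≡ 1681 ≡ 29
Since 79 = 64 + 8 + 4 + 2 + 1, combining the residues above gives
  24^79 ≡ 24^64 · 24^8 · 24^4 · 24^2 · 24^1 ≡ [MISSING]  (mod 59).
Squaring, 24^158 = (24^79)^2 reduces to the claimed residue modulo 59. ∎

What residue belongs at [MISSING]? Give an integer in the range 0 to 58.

42

Multiply the listed residues: 29 · 7 · 19 · 45 · 24 = 203 → 3857 → 173565 → 4165560.
Reducing modulo 59: 4165560 = 70602·59 + 42, so 24^79 ≡ 42.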